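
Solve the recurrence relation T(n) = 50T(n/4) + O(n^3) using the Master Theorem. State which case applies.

Master Theorem for T(n) = 50T(n/4) + O(n^3):

a = 50, b = 4, c = 3
log_b(a) = log_4(50) = 2.8219

Case 3: c = 3 > log_4(50) = 2.8219
T(n) = O(n^3) = O(n^3)

For T(n) = 50T(n/4) + O(n^3): log_4(50) = 2.8219. This is Case 3 of the Master Theorem (c > log_b(a), work dominated by root), giving O(n^3).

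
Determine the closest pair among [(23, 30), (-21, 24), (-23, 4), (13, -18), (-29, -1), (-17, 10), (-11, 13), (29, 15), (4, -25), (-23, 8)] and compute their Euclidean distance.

Computing all pairwise distances among 10 points:

d((23, 30), (-21, 24)) = 44.4072
d((23, 30), (-23, 4)) = 52.8394
d((23, 30), (13, -18)) = 49.0306
d((23, 30), (-29, -1)) = 60.5392
d((23, 30), (-17, 10)) = 44.7214
d((23, 30), (-11, 13)) = 38.0132
d((23, 30), (29, 15)) = 16.1555
d((23, 30), (4, -25)) = 58.1893
d((23, 30), (-23, 8)) = 50.9902
d((-21, 24), (-23, 4)) = 20.0998
d((-21, 24), (13, -18)) = 54.037
d((-21, 24), (-29, -1)) = 26.2488
d((-21, 24), (-17, 10)) = 14.5602
d((-21, 24), (-11, 13)) = 14.8661
d((-21, 24), (29, 15)) = 50.8035
d((-21, 24), (4, -25)) = 55.0091
d((-21, 24), (-23, 8)) = 16.1245
d((-23, 4), (13, -18)) = 42.19
d((-23, 4), (-29, -1)) = 7.8102
d((-23, 4), (-17, 10)) = 8.4853
d((-23, 4), (-11, 13)) = 15.0
d((-23, 4), (29, 15)) = 53.1507
d((-23, 4), (4, -25)) = 39.6232
d((-23, 4), (-23, 8)) = 4.0 <-- minimum
d((13, -18), (-29, -1)) = 45.31
d((13, -18), (-17, 10)) = 41.0366
d((13, -18), (-11, 13)) = 39.2046
d((13, -18), (29, 15)) = 36.6742
d((13, -18), (4, -25)) = 11.4018
d((13, -18), (-23, 8)) = 44.4072
d((-29, -1), (-17, 10)) = 16.2788
d((-29, -1), (-11, 13)) = 22.8035
d((-29, -1), (29, 15)) = 60.1664
d((-29, -1), (4, -25)) = 40.8044
d((-29, -1), (-23, 8)) = 10.8167
d((-17, 10), (-11, 13)) = 6.7082
d((-17, 10), (29, 15)) = 46.2709
d((-17, 10), (4, -25)) = 40.8167
d((-17, 10), (-23, 8)) = 6.3246
d((-11, 13), (29, 15)) = 40.05
d((-11, 13), (4, -25)) = 40.8534
d((-11, 13), (-23, 8)) = 13.0
d((29, 15), (4, -25)) = 47.1699
d((29, 15), (-23, 8)) = 52.469
d((4, -25), (-23, 8)) = 42.638

Closest pair: (-23, 4) and (-23, 8) with distance 4.0

The closest pair is (-23, 4) and (-23, 8) with Euclidean distance 4.0. For 10 points, brute-force pairwise comparison is shown above. For large n, the divide-and-conquer algorithm (sort by x, recurse on halves, check the dividing strip) achieves O(n log n).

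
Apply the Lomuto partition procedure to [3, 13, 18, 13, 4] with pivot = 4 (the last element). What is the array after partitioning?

Lomuto partition with pivot = 4:

Initial array: [3, 13, 18, 13, 4]

arr[0]=3 <= 4: swap with position 0, array becomes [3, 13, 18, 13, 4]
arr[1]=13 > 4: no swap
arr[2]=18 > 4: no swap
arr[3]=13 > 4: no swap

Place pivot at position 1: [3, 4, 18, 13, 13]
Pivot position: 1

After partitioning with pivot 4, the array becomes [3, 4, 18, 13, 13]. The pivot is placed at index 1. All elements to the left of the pivot are <= 4, and all elements to the right are > 4.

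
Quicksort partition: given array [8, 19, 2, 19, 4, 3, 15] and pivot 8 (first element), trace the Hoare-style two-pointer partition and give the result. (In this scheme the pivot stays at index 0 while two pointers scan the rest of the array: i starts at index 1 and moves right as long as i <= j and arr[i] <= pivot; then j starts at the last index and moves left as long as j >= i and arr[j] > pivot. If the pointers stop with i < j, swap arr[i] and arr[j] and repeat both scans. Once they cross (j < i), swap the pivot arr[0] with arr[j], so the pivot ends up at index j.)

Hoare-style two-pointer partition with pivot = 8:

Initial array: [8, 19, 2, 19, 4, 3, 15]

Pointers start at i = 1, j = 6.
i stops at index 1 (arr[1]=19 > 8), j stops at index 5 (arr[5]=3 <= 8): swap arr[1] and arr[5], array becomes [8, 3, 2, 19, 4, 19, 15]
i stops at index 3 (arr[3]=19 > 8), j stops at index 4 (arr[4]=4 <= 8): swap arr[3] and arr[4], array becomes [8, 3, 2, 4, 19, 19, 15]
i ends at 4, j ends at 3: the pointers have crossed (j < i), so scanning stops.

Swap pivot arr[0] with arr[3] to place pivot at position 3: [4, 3, 2, 8, 19, 19, 15]
Pivot position: 3

After partitioning with pivot 8, the array becomes [4, 3, 2, 8, 19, 19, 15]. The pivot is placed at index 3. All elements to the left of the pivot are <= 8, and all elements to the right are > 8.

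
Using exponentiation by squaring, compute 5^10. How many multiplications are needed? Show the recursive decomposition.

Computing 5^10 by squaring (build up from 5^1; each line after the first costs one multiplication):

5^1 = 5
5^2 = (5^1)^2 = 5^2 = 25
5^4 = (5^2)^2 = 25^2 = 625
5^5 = 5 * 5^4 = 5 * 625 = 3125
5^10 = (5^5)^2 = 3125^2 = 9765625

Result: 9765625
Multiplications needed: 4 (4 lines after 5^1)

5^10 = 9765625. Using exponentiation by squaring, this requires 4 multiplications. The key idea: if the exponent is even, square the half-power; if odd, multiply by the base once.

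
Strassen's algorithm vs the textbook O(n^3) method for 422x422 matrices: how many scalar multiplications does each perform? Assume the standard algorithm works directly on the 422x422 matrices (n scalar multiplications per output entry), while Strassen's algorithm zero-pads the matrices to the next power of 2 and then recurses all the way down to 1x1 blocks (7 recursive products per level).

Matrix multiplication for 422x422 matrices:

Strassen's algorithm requires power-of-2 dimensions. Pad 422x422 to 512x512 (next power of 2).

Standard algorithm: 422^3 = 75151448 multiplications
Strassen's algorithm: 7^(log2(512)) = 7^9 = 40353607 multiplications
Savings: 75151448 - 40353607 = 34797841 multiplications

Standard: 75151448 multiplications (422^3). Strassen: 40353607 multiplications (7^9, after padding to 512x512). Strassen reduces 8 recursive multiplications to 7 at each level.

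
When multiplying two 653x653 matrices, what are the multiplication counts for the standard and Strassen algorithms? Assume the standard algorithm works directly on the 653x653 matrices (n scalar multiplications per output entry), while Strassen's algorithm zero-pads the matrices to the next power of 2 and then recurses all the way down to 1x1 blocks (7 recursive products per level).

Matrix multiplication for 653x653 matrices:

Strassen's algorithm requires power-of-2 dimensions. Pad 653x653 to 1024x1024 (next power of 2).

Standard algorithm: 653^3 = 278445077 multiplications
Strassen's algorithm: 7^(log2(1024)) = 7^10 = 282475249 multiplications
Difference: 278445077 - 282475249 = -4030172 (Strassen uses MORE here due to padding overhead — for small or just-over-power-of-2 n, padding can outweigh the per-level savings)

Standard: 278445077 multiplications (653^3). Strassen: 282475249 multiplications (7^10, after padding to 1024x1024). Strassen reduces 8 recursive multiplications to 7 at each level.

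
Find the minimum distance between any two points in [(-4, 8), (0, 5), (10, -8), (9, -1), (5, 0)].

Computing all pairwise distances among 5 points:

d((-4, 8), (0, 5)) = 5.0
d((-4, 8), (10, -8)) = 21.2603
d((-4, 8), (9, -1)) = 15.8114
d((-4, 8), (5, 0)) = 12.0416
d((0, 5), (10, -8)) = 16.4012
d((0, 5), (9, -1)) = 10.8167
d((0, 5), (5, 0)) = 7.0711
d((10, -8), (9, -1)) = 7.0711
d((10, -8), (5, 0)) = 9.434
d((9, -1), (5, 0)) = 4.1231 <-- minimum

Closest pair: (9, -1) and (5, 0) with distance 4.1231

The closest pair is (9, -1) and (5, 0) with Euclidean distance 4.1231. For 5 points, brute-force pairwise comparison is shown above. For large n, the divide-and-conquer algorithm (sort by x, recurse on halves, check the dividing strip) achieves O(n log n).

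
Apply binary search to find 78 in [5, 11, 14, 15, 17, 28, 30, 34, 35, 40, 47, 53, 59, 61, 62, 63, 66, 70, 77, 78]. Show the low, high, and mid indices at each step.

Binary search for 78 in [5, 11, 14, 15, 17, 28, 30, 34, 35, 40, 47, 53, 59, 61, 62, 63, 66, 70, 77, 78]:

lo=0, hi=19, mid=9, arr[mid]=40 -> 40 < 78, search right half
lo=10, hi=19, mid=14, arr[mid]=62 -> 62 < 78, search right half
lo=15, hi=19, mid=17, arr[mid]=70 -> 70 < 78, search right half
lo=18, hi=19, mid=18, arr[mid]=77 -> 77 < 78, search right half
lo=19, hi=19, mid=19, arr[mid]=78 -> Found target at index 19!

Binary search finds 78 at index 19 after 5 comparisons. The search repeatedly halves the search space by comparing with the middle element.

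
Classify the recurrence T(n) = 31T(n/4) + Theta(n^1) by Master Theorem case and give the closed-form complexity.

Master Theorem for T(n) = 31T(n/4) + O(n^1):

a = 31, b = 4, c = 1
log_b(a) = log_4(31) = 2.4771

Case 1: c = 1 < log_4(31) = 2.4771
T(n) = O(n^(log_4 31))

For T(n) = 31T(n/4) + O(n^1): log_4(31) = 2.4771. This is Case 1 of the Master Theorem (c < log_b(a), work dominated by leaves), giving O(n^(log_4 31)).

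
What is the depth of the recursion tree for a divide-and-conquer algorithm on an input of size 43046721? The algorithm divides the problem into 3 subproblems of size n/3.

For divide and conquer with division factor 3:

Problem sizes at each level:
Level 0: 43046721
Level 1: 14348907
Level 2: 4782969
Level 3: 1594323
Level 4: 531441
Level 5: 177147
Level 6: 59049
Level 7: 19683
Level 8: 6561
Level 9: 2187
Level 10: 729
Level 11: 243
Level 12: 81
Level 13: 27
Level 14: 9
Level 15: 3
Level 16: 1

The root is level 0 and the size-1 base case is level 16 (the tree spans levels 0 through 16, i.e. 17 levels counting the root), so the depth is the number of divisions: log_3(43046721) = 16

The recursion tree depth is log_3(43046721) = 16. At each level, the problem size is divided by 3, so it takes 16 divisions to reduce to a base case of size 1. The algorithm makes 3 recursive calls at each level.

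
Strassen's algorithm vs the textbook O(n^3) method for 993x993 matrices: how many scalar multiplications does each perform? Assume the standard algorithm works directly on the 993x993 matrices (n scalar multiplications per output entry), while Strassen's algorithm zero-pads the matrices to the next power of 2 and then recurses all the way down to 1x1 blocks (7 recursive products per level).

Matrix multiplication for 993x993 matrices:

Strassen's algorithm requires power-of-2 dimensions. Pad 993x993 to 1024x1024 (next power of 2).

Standard algorithm: 993^3 = 979146657 multiplications
Strassen's algorithm: 7^(log2(1024)) = 7^10 = 282475249 multiplications
Savings: 979146657 - 282475249 = 696671408 multiplications

Standard: 979146657 multiplications (993^3). Strassen: 282475249 multiplications (7^10, after padding to 1024x1024). Strassen reduces 8 recursive multiplications to 7 at each level.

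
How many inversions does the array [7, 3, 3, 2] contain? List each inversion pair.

Finding inversions in [7, 3, 3, 2]:

(0, 1): arr[0]=7 > arr[1]=3
(0, 2): arr[0]=7 > arr[2]=3
(0, 3): arr[0]=7 > arr[3]=2
(1, 3): arr[1]=3 > arr[3]=2
(2, 3): arr[2]=3 > arr[3]=2

Total inversions: 5

The array has 5 inversion(s): (0,1), (0,2), (0,3), (1,3), (2,3). Each pair (i,j) satisfies i < j and arr[i] > arr[j].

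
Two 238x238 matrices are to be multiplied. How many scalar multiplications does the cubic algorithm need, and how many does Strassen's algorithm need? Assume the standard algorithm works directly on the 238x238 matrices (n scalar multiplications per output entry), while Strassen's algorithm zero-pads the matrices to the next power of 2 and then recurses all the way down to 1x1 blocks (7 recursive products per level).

Matrix multiplication for 238x238 matrices:

Strassen's algorithm requires power-of-2 dimensions. Pad 238x238 to 256x256 (next power of 2).

Standard algorithm: 238^3 = 13481272 multiplications
Strassen's algorithm: 7^(log2(256)) = 7^8 = 5764801 multiplications
Savings: 13481272 - 5764801 = 7716471 multiplications

Standard: 13481272 multiplications (238^3). Strassen: 5764801 multiplications (7^8, after padding to 256x256). Strassen reduces 8 recursive multiplications to 7 at each level.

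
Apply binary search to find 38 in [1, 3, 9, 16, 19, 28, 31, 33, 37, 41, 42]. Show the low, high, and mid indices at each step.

Binary search for 38 in [1, 3, 9, 16, 19, 28, 31, 33, 37, 41, 42]:

lo=0, hi=10, mid=5, arr[mid]=28 -> 28 < 38, search right half
lo=6, hi=10, mid=8, arr[mid]=37 -> 37 < 38, search right half
lo=9, hi=10, mid=9, arr[mid]=41 -> 41 > 38, search left half
lo=9 > hi=8, target 38 not found

Binary search determines that 38 is not in the array after 3 comparisons. The search space was exhausted without finding the target.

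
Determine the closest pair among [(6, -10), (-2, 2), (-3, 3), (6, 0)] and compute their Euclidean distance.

Computing all pairwise distances among 4 points:

d((6, -10), (-2, 2)) = 14.4222
d((6, -10), (-3, 3)) = 15.8114
d((6, -10), (6, 0)) = 10.0
d((-2, 2), (-3, 3)) = 1.4142 <-- minimum
d((-2, 2), (6, 0)) = 8.2462
d((-3, 3), (6, 0)) = 9.4868

Closest pair: (-2, 2) and (-3, 3) with distance 1.4142

The closest pair is (-2, 2) and (-3, 3) with Euclidean distance 1.4142. For 4 points, brute-force pairwise comparison is shown above. For large n, the divide-and-conquer algorithm (sort by x, recurse on halves, check the dividing strip) achieves O(n log n).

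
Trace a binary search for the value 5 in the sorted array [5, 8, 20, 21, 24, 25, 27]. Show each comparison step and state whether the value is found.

Binary search for 5 in [5, 8, 20, 21, 24, 25, 27]:

lo=0, hi=6, mid=3, arr[mid]=21 -> 21 > 5, search left half
lo=0, hi=2, mid=1, arr[mid]=8 -> 8 > 5, search left half
lo=0, hi=0, mid=0, arr[mid]=5 -> Found target at index 0!

Binary search finds 5 at index 0 after 3 comparisons. The search repeatedly halves the search space by comparing with the middle element.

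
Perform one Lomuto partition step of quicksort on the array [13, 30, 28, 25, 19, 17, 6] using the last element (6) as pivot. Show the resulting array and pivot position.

Lomuto partition with pivot = 6:

Initial array: [13, 30, 28, 25, 19, 17, 6]

arr[0]=13 > 6: no swap
arr[1]=30 > 6: no swap
arr[2]=28 > 6: no swap
arr[3]=25 > 6: no swap
arr[4]=19 > 6: no swap
arr[5]=17 > 6: no swap

Place pivot at position 0: [6, 30, 28, 25, 19, 17, 13]
Pivot position: 0

After partitioning with pivot 6, the array becomes [6, 30, 28, 25, 19, 17, 13]. The pivot is placed at index 0. All elements to the left of the pivot are <= 6, and all elements to the right are > 6.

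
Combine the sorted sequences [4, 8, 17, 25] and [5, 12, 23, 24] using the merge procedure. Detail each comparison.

Merging process:

Compare 4 vs 5: take 4 from left. Merged: [4]
Compare 8 vs 5: take 5 from right. Merged: [4, 5]
Compare 8 vs 12: take 8 from left. Merged: [4, 5, 8]
Compare 17 vs 12: take 12 from right. Merged: [4, 5, 8, 12]
Compare 17 vs 23: take 17 from left. Merged: [4, 5, 8, 12, 17]
Compare 25 vs 23: take 23 from right. Merged: [4, 5, 8, 12, 17, 23]
Compare 25 vs 24: take 24 from right. Merged: [4, 5, 8, 12, 17, 23, 24]
Append remaining from left: [25]. Merged: [4, 5, 8, 12, 17, 23, 24, 25]

Final merged array: [4, 5, 8, 12, 17, 23, 24, 25]
Total comparisons: 7

The merged array is [4, 5, 8, 12, 17, 23, 24, 25], requiring 7 comparisons. The merge step runs in O(n) time where n is the total number of elements.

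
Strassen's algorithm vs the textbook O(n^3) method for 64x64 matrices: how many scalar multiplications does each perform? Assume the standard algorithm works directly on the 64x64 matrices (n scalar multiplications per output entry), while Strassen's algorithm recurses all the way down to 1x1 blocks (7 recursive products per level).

Matrix multiplication for 64x64 matrices:

Standard algorithm: 64^3 = 262144 multiplications
Strassen's algorithm: 7^(log2(64)) = 7^6 = 117649 multiplications
Savings: 262144 - 117649 = 144495 multiplications

Standard: 262144 multiplications (64^3). Strassen: 117649 multiplications (7^6). Strassen reduces 8 recursive multiplications to 7 at each level.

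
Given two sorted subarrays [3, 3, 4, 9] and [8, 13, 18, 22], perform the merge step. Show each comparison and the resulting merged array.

Merging process:

Compare 3 vs 8: take 3 from left. Merged: [3]
Compare 3 vs 8: take 3 from left. Merged: [3, 3]
Compare 4 vs 8: take 4 from left. Merged: [3, 3, 4]
Compare 9 vs 8: take 8 from right. Merged: [3, 3, 4, 8]
Compare 9 vs 13: take 9 from left. Merged: [3, 3, 4, 8, 9]
Append remaining from right: [13, 18, 22]. Merged: [3, 3, 4, 8, 9, 13, 18, 22]

Final merged array: [3, 3, 4, 8, 9, 13, 18, 22]
Total comparisons: 5

The merged array is [3, 3, 4, 8, 9, 13, 18, 22], requiring 5 comparisons. The merge step runs in O(n) time where n is the total number of elements.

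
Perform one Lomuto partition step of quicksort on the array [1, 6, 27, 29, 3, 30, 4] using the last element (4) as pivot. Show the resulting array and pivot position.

Lomuto partition with pivot = 4:

Initial array: [1, 6, 27, 29, 3, 30, 4]

arr[0]=1 <= 4: swap with position 0, array becomes [1, 6, 27, 29, 3, 30, 4]
arr[1]=6 > 4: no swap
arr[2]=27 > 4: no swap
arr[3]=29 > 4: no swap
arr[4]=3 <= 4: swap with position 1, array becomes [1, 3, 27, 29, 6, 30, 4]
arr[5]=30 > 4: no swap

Place pivot at position 2: [1, 3, 4, 29, 6, 30, 27]
Pivot position: 2

After partitioning with pivot 4, the array becomes [1, 3, 4, 29, 6, 30, 27]. The pivot is placed at index 2. All elements to the left of the pivot are <= 4, and all elements to the right are > 4.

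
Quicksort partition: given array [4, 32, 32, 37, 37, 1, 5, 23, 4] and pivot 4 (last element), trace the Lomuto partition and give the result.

Lomuto partition with pivot = 4:

Initial array: [4, 32, 32, 37, 37, 1, 5, 23, 4]

arr[0]=4 <= 4: swap with position 0, array becomes [4, 32, 32, 37, 37, 1, 5, 23, 4]
arr[1]=32 > 4: no swap
arr[2]=32 > 4: no swap
arr[3]=37 > 4: no swap
arr[4]=37 > 4: no swap
arr[5]=1 <= 4: swap with position 1, array becomes [4, 1, 32, 37, 37, 32, 5, 23, 4]
arr[6]=5 > 4: no swap
arr[7]=23 > 4: no swap

Place pivot at position 2: [4, 1, 4, 37, 37, 32, 5, 23, 32]
Pivot position: 2

After partitioning with pivot 4, the array becomes [4, 1, 4, 37, 37, 32, 5, 23, 32]. The pivot is placed at index 2. All elements to the left of the pivot are <= 4, and all elements to the right are > 4.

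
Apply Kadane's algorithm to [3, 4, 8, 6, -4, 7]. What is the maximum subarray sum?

Using Kadane's algorithm on [3, 4, 8, 6, -4, 7]:

Scanning through the array:
Position 1 (value 4): max_ending_here = 7, max_so_far = 7
Position 2 (value 8): max_ending_here = 15, max_so_far = 15
Position 3 (value 6): max_ending_here = 21, max_so_far = 21
Position 4 (value -4): max_ending_here = 17, max_so_far = 21
Position 5 (value 7): max_ending_here = 24, max_so_far = 24

Maximum subarray: [3, 4, 8, 6, -4, 7]
Maximum sum: 24

The maximum subarray is [3, 4, 8, 6, -4, 7] with sum 24. This subarray runs from index 0 to index 5.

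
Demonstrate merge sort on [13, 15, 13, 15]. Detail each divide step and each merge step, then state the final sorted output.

Merge sort trace:

Split: [13, 15, 13, 15] -> [13, 15] and [13, 15]
  Split: [13, 15] -> [13] and [15]
  Merge: [13] + [15] -> [13, 15]
  Split: [13, 15] -> [13] and [15]
  Merge: [13] + [15] -> [13, 15]
Merge: [13, 15] + [13, 15] -> [13, 13, 15, 15]

Final sorted array: [13, 13, 15, 15]

The merge sort proceeds by recursively splitting the array and merging sorted halves.
After all merges, the sorted array is [13, 13, 15, 15].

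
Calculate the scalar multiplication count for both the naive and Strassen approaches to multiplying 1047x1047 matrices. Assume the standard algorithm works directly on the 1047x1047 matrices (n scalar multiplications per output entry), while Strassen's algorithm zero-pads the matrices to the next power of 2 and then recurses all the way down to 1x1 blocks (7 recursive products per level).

Matrix multiplication for 1047x1047 matrices:

Strassen's algorithm requires power-of-2 dimensions. Pad 1047x1047 to 2048x2048 (next power of 2).

Standard algorithm: 1047^3 = 1147730823 multiplications
Strassen's algorithm: 7^(log2(2048)) = 7^11 = 1977326743 multiplications
Difference: 1147730823 - 1977326743 = -829595920 (Strassen uses MORE here due to padding overhead — for small or just-over-power-of-2 n, padding can outweigh the per-level savings)

Standard: 1147730823 multiplications (1047^3). Strassen: 1977326743 multiplications (7^11, after padding to 2048x2048). Strassen reduces 8 recursive multiplications to 7 at each level.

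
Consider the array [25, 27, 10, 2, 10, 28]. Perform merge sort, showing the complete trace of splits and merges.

Merge sort trace:

Split: [25, 27, 10, 2, 10, 28] -> [25, 27, 10] and [2, 10, 28]
  Split: [25, 27, 10] -> [25] and [27, 10]
    Split: [27, 10] -> [27] and [10]
    Merge: [27] + [10] -> [10, 27]
  Merge: [25] + [10, 27] -> [10, 25, 27]
  Split: [2, 10, 28] -> [2] and [10, 28]
    Split: [10, 28] -> [10] and [28]
    Merge: [10] + [28] -> [10, 28]
  Merge: [2] + [10, 28] -> [2, 10, 28]
Merge: [10, 25, 27] + [2, 10, 28] -> [2, 10, 10, 25, 27, 28]

Final sorted array: [2, 10, 10, 25, 27, 28]

The merge sort proceeds by recursively splitting the array and merging sorted halves.
After all merges, the sorted array is [2, 10, 10, 25, 27, 28].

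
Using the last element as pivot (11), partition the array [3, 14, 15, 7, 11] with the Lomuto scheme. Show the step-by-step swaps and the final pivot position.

Lomuto partition with pivot = 11:

Initial array: [3, 14, 15, 7, 11]

arr[0]=3 <= 11: swap with position 0, array becomes [3, 14, 15, 7, 11]
arr[1]=14 > 11: no swap
arr[2]=15 > 11: no swap
arr[3]=7 <= 11: swap with position 1, array becomes [3, 7, 15, 14, 11]

Place pivot at position 2: [3, 7, 11, 14, 15]
Pivot position: 2

After partitioning with pivot 11, the array becomes [3, 7, 11, 14, 15]. The pivot is placed at index 2. All elements to the left of the pivot are <= 11, and all elements to the right are > 11.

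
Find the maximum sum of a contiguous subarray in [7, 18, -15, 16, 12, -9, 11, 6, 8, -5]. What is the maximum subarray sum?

Using Kadane's algorithm on [7, 18, -15, 16, 12, -9, 11, 6, 8, -5]:

Scanning through the array:
Position 1 (value 18): max_ending_here = 25, max_so_far = 25
Position 2 (value -15): max_ending_here = 10, max_so_far = 25
Position 3 (value 16): max_ending_here = 26, max_so_far = 26
Position 4 (value 12): max_ending_here = 38, max_so_far = 38
Position 5 (value -9): max_ending_here = 29, max_so_far = 38
Position 6 (value 11): max_ending_here = 40, max_so_far = 40
Position 7 (value 6): max_ending_here = 46, max_so_far = 46
Position 8 (value 8): max_ending_here = 54, max_so_far = 54
Position 9 (value -5): max_ending_here = 49, max_so_far = 54

Maximum subarray: [7, 18, -15, 16, 12, -9, 11, 6, 8]
Maximum sum: 54

The maximum subarray is [7, 18, -15, 16, 12, -9, 11, 6, 8] with sum 54. This subarray runs from index 0 to index 8.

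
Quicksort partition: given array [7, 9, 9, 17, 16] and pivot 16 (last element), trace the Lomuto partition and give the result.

Lomuto partition with pivot = 16:

Initial array: [7, 9, 9, 17, 16]

arr[0]=7 <= 16: swap with position 0, array becomes [7, 9, 9, 17, 16]
arr[1]=9 <= 16: swap with position 1, array becomes [7, 9, 9, 17, 16]
arr[2]=9 <= 16: swap with position 2, array becomes [7, 9, 9, 17, 16]
arr[3]=17 > 16: no swap

Place pivot at position 3: [7, 9, 9, 16, 17]
Pivot position: 3

After partitioning with pivot 16, the array becomes [7, 9, 9, 16, 17]. The pivot is placed at index 3. All elements to the left of the pivot are <= 16, and all elements to the right are > 16.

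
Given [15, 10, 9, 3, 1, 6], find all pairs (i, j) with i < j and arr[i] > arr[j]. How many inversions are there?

Finding inversions in [15, 10, 9, 3, 1, 6]:

(0, 1): arr[0]=15 > arr[1]=10
(0, 2): arr[0]=15 > arr[2]=9
(0, 3): arr[0]=15 > arr[3]=3
(0, 4): arr[0]=15 > arr[4]=1
(0, 5): arr[0]=15 > arr[5]=6
(1, 2): arr[1]=10 > arr[2]=9
(1, 3): arr[1]=10 > arr[3]=3
(1, 4): arr[1]=10 > arr[4]=1
(1, 5): arr[1]=10 > arr[5]=6
(2, 3): arr[2]=9 > arr[3]=3
(2, 4): arr[2]=9 > arr[4]=1
(2, 5): arr[2]=9 > arr[5]=6
(3, 4): arr[3]=3 > arr[4]=1

Total inversions: 13

The array has 13 inversion(s): (0,1), (0,2), (0,3), (0,4), (0,5), (1,2), (1,3), (1,4), (1,5), (2,3), (2,4), (2,5), (3,4). Each pair (i,j) satisfies i < j and arr[i] > arr[j].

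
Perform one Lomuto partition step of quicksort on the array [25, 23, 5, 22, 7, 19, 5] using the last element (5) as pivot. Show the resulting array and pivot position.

Lomuto partition with pivot = 5:

Initial array: [25, 23, 5, 22, 7, 19, 5]

arr[0]=25 > 5: no swap
arr[1]=23 > 5: no swap
arr[2]=5 <= 5: swap with position 0, array becomes [5, 23, 25, 22, 7, 19, 5]
arr[3]=22 > 5: no swap
arr[4]=7 > 5: no swap
arr[5]=19 > 5: no swap

Place pivot at position 1: [5, 5, 25, 22, 7, 19, 23]
Pivot position: 1

After partitioning with pivot 5, the array becomes [5, 5, 25, 22, 7, 19, 23]. The pivot is placed at index 1. All elements to the left of the pivot are <= 5, and all elements to the right are > 5.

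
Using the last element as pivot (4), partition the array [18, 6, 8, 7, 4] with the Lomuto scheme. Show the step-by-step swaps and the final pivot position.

Lomuto partition with pivot = 4:

Initial array: [18, 6, 8, 7, 4]

arr[0]=18 > 4: no swap
arr[1]=6 > 4: no swap
arr[2]=8 > 4: no swap
arr[3]=7 > 4: no swap

Place pivot at position 0: [4, 6, 8, 7, 18]
Pivot position: 0

After partitioning with pivot 4, the array becomes [4, 6, 8, 7, 18]. The pivot is placed at index 0. All elements to the left of the pivot are <= 4, and all elements to the right are > 4.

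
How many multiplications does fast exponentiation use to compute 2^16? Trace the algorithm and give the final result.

Computing 2^16 by squaring (build up from 2^1; each line after the first costs one multiplication):

2^1 = 2
2^2 = (2^1)^2 = 2^2 = 4
2^4 = (2^2)^2 = 4^2 = 16
2^8 = (2^4)^2 = 16^2 = 256
2^16 = (2^8)^2 = 256^2 = 65536

Result: 65536
Multiplications needed: 4 (4 lines after 2^1)

2^16 = 65536. Using exponentiation by squaring, this requires 4 multiplications. The key idea: if the exponent is even, square the half-power; if odd, multiply by the base once.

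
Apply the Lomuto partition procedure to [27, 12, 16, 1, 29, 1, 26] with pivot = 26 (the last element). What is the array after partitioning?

Lomuto partition with pivot = 26:

Initial array: [27, 12, 16, 1, 29, 1, 26]

arr[0]=27 > 26: no swap
arr[1]=12 <= 26: swap with position 0, array becomes [12, 27, 16, 1, 29, 1, 26]
arr[2]=16 <= 26: swap with position 1, array becomes [12, 16, 27, 1, 29, 1, 26]
arr[3]=1 <= 26: swap with position 2, array becomes [12, 16, 1, 27, 29, 1, 26]
arr[4]=29 > 26: no swap
arr[5]=1 <= 26: swap with position 3, array becomes [12, 16, 1, 1, 29, 27, 26]

Place pivot at position 4: [12, 16, 1, 1, 26, 27, 29]
Pivot position: 4

After partitioning with pivot 26, the array becomes [12, 16, 1, 1, 26, 27, 29]. The pivot is placed at index 4. All elements to the left of the pivot are <= 26, and all elements to the right are > 26.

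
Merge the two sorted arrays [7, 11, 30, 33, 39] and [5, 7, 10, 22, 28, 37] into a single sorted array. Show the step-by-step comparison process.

Merging process:

Compare 7 vs 5: take 5 from right. Merged: [5]
Compare 7 vs 7: take 7 from left. Merged: [5, 7]
Compare 11 vs 7: take 7 from right. Merged: [5, 7, 7]
Compare 11 vs 10: take 10 from right. Merged: [5, 7, 7, 10]
Compare 11 vs 22: take 11 from left. Merged: [5, 7, 7, 10, 11]
Compare 30 vs 22: take 22 from right. Merged: [5, 7, 7, 10, 11, 22]
Compare 30 vs 28: take 28 from right. Merged: [5, 7, 7, 10, 11, 22, 28]
Compare 30 vs 37: take 30 from left. Merged: [5, 7, 7, 10, 11, 22, 28, 30]
Compare 33 vs 37: take 33 from left. Merged: [5, 7, 7, 10, 11, 22, 28, 30, 33]
Compare 39 vs 37: take 37 from right. Merged: [5, 7, 7, 10, 11, 22, 28, 30, 33, 37]
Append remaining from left: [39]. Merged: [5, 7, 7, 10, 11, 22, 28, 30, 33, 37, 39]

Final merged array: [5, 7, 7, 10, 11, 22, 28, 30, 33, 37, 39]
Total comparisons: 10

The merged array is [5, 7, 7, 10, 11, 22, 28, 30, 33, 37, 39], requiring 10 comparisons. The merge step runs in O(n) time where n is the total number of elements.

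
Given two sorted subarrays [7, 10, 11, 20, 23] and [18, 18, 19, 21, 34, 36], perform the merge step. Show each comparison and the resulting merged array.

Merging process:

Compare 7 vs 18: take 7 from left. Merged: [7]
Compare 10 vs 18: take 10 from left. Merged: [7, 10]
Compare 11 vs 18: take 11 from left. Merged: [7, 10, 11]
Compare 20 vs 18: take 18 from right. Merged: [7, 10, 11, 18]
Compare 20 vs 18: take 18 from right. Merged: [7, 10, 11, 18, 18]
Compare 20 vs 19: take 19 from right. Merged: [7, 10, 11, 18, 18, 19]
Compare 20 vs 21: take 20 from left. Merged: [7, 10, 11, 18, 18, 19, 20]
Compare 23 vs 21: take 21 from right. Merged: [7, 10, 11, 18, 18, 19, 20, 21]
Compare 23 vs 34: take 23 from left. Merged: [7, 10, 11, 18, 18, 19, 20, 21, 23]
Append remaining from right: [34, 36]. Merged: [7, 10, 11, 18, 18, 19, 20, 21, 23, 34, 36]

Final merged array: [7, 10, 11, 18, 18, 19, 20, 21, 23, 34, 36]
Total comparisons: 9

The merged array is [7, 10, 11, 18, 18, 19, 20, 21, 23, 34, 36], requiring 9 comparisons. The merge step runs in O(n) time where n is the total number of elements.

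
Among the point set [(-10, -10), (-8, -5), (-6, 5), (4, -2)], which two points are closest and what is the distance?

Computing all pairwise distances among 4 points:

d((-10, -10), (-8, -5)) = 5.3852 <-- minimum
d((-10, -10), (-6, 5)) = 15.5242
d((-10, -10), (4, -2)) = 16.1245
d((-8, -5), (-6, 5)) = 10.198
d((-8, -5), (4, -2)) = 12.3693
d((-6, 5), (4, -2)) = 12.2066

Closest pair: (-10, -10) and (-8, -5) with distance 5.3852

The closest pair is (-10, -10) and (-8, -5) with Euclidean distance 5.3852. For 4 points, brute-force pairwise comparison is shown above. For large n, the divide-and-conquer algorithm (sort by x, recurse on halves, check the dividing strip) achieves O(n log n).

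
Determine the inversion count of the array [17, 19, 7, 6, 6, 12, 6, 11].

Finding inversions in [17, 19, 7, 6, 6, 12, 6, 11]:

(0, 2): arr[0]=17 > arr[2]=7
(0, 3): arr[0]=17 > arr[3]=6
(0, 4): arr[0]=17 > arr[4]=6
(0, 5): arr[0]=17 > arr[5]=12
(0, 6): arr[0]=17 > arr[6]=6
(0, 7): arr[0]=17 > arr[7]=11
(1, 2): arr[1]=19 > arr[2]=7
(1, 3): arr[1]=19 > arr[3]=6
(1, 4): arr[1]=19 > arr[4]=6
(1, 5): arr[1]=19 > arr[5]=12
(1, 6): arr[1]=19 > arr[6]=6
(1, 7): arr[1]=19 > arr[7]=11
(2, 3): arr[2]=7 > arr[3]=6
(2, 4): arr[2]=7 > arr[4]=6
(2, 6): arr[2]=7 > arr[6]=6
(5, 6): arr[5]=12 > arr[6]=6
(5, 7): arr[5]=12 > arr[7]=11

Total inversions: 17

The array has 17 inversion(s): (0,2), (0,3), (0,4), (0,5), (0,6), (0,7), (1,2), (1,3), (1,4), (1,5), (1,6), (1,7), (2,3), (2,4), (2,6), (5,6), (5,7). Each pair (i,j) satisfies i < j and arr[i] > arr[j].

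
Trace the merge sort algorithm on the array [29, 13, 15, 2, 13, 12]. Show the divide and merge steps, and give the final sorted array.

Merge sort trace:

Split: [29, 13, 15, 2, 13, 12] -> [29, 13, 15] and [2, 13, 12]
  Split: [29, 13, 15] -> [29] and [13, 15]
    Split: [13, 15] -> [13] and [15]
    Merge: [13] + [15] -> [13, 15]
  Merge: [29] + [13, 15] -> [13, 15, 29]
  Split: [2, 13, 12] -> [2] and [13, 12]
    Split: [13, 12] -> [13] and [12]
    Merge: [13] + [12] -> [12, 13]
  Merge: [2] + [12, 13] -> [2, 12, 13]
Merge: [13, 15, 29] + [2, 12, 13] -> [2, 12, 13, 13, 15, 29]

Final sorted array: [2, 12, 13, 13, 15, 29]

The merge sort proceeds by recursively splitting the array and merging sorted halves.
After all merges, the sorted array is [2, 12, 13, 13, 15, 29].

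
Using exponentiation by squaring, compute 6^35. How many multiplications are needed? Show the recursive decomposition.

Computing 6^35 by squaring (build up from 6^1; each line after the first costs one multiplication):

6^1 = 6
6^2 = (6^1)^2 = 6^2 = 36
6^4 = (6^2)^2 = 36^2 = 1296
6^8 = (6^4)^2 = 1296^2 = 1679616
6^16 = (6^8)^2 = 1679616^2 = 2821109907456
6^17 = 6 * 6^16 = 6 * 2821109907456 = 16926659444736
6^34 = (6^17)^2 = 16926659444736^2 = 286511799958070431838109696
6^35 = 6 * 6^34 = 6 * 286511799958070431838109696 = 1719070799748422591028658176

Result: 1719070799748422591028658176
Multiplications needed: 7 (7 lines after 6^1)

6^35 = 1719070799748422591028658176. Using exponentiation by squaring, this requires 7 multiplications. The key idea: if the exponent is even, square the half-power; if odd, multiply by the base once.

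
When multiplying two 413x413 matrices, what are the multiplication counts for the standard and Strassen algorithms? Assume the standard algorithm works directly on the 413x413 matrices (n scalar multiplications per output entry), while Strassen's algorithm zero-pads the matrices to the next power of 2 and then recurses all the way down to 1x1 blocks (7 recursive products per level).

Matrix multiplication for 413x413 matrices:

Strassen's algorithm requires power-of-2 dimensions. Pad 413x413 to 512x512 (next power of 2).

Standard algorithm: 413^3 = 70444997 multiplications
Strassen's algorithm: 7^(log2(512)) = 7^9 = 40353607 multiplications
Savings: 70444997 - 40353607 = 30091390 multiplications

Standard: 70444997 multiplications (413^3). Strassen: 40353607 multiplications (7^9, after padding to 512x512). Strassen reduces 8 recursive multiplications to 7 at each level.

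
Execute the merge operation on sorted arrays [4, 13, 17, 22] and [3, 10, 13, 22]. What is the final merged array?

Merging process:

Compare 4 vs 3: take 3 from right. Merged: [3]
Compare 4 vs 10: take 4 from left. Merged: [3, 4]
Compare 13 vs 10: take 10 from right. Merged: [3, 4, 10]
Compare 13 vs 13: take 13 from left. Merged: [3, 4, 10, 13]
Compare 17 vs 13: take 13 from right. Merged: [3, 4, 10, 13, 13]
Compare 17 vs 22: take 17 from left. Merged: [3, 4, 10, 13, 13, 17]
Compare 22 vs 22: take 22 from left. Merged: [3, 4, 10, 13, 13, 17, 22]
Append remaining from right: [22]. Merged: [3, 4, 10, 13, 13, 17, 22, 22]

Final merged array: [3, 4, 10, 13, 13, 17, 22, 22]
Total comparisons: 7

The merged array is [3, 4, 10, 13, 13, 17, 22, 22], requiring 7 comparisons. The merge step runs in O(n) time where n is the total number of elements.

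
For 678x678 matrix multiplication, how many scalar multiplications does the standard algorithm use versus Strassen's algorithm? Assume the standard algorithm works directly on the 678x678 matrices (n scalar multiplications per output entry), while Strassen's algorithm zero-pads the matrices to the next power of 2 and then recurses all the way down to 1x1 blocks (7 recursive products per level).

Matrix multiplication for 678x678 matrices:

Strassen's algorithm requires power-of-2 dimensions. Pad 678x678 to 1024x1024 (next power of 2).

Standard algorithm: 678^3 = 311665752 multiplications
Strassen's algorithm: 7^(log2(1024)) = 7^10 = 282475249 multiplications
Savings: 311665752 - 282475249 = 29190503 multiplications

Standard: 311665752 multiplications (678^3). Strassen: 282475249 multiplications (7^10, after padding to 1024x1024). Strassen reduces 8 recursive multiplications to 7 at each level.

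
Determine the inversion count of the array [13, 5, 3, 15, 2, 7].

Finding inversions in [13, 5, 3, 15, 2, 7]:

(0, 1): arr[0]=13 > arr[1]=5
(0, 2): arr[0]=13 > arr[2]=3
(0, 4): arr[0]=13 > arr[4]=2
(0, 5): arr[0]=13 > arr[5]=7
(1, 2): arr[1]=5 > arr[2]=3
(1, 4): arr[1]=5 > arr[4]=2
(2, 4): arr[2]=3 > arr[4]=2
(3, 4): arr[3]=15 > arr[4]=2
(3, 5): arr[3]=15 > arr[5]=7

Total inversions: 9

The array has 9 inversion(s): (0,1), (0,2), (0,4), (0,5), (1,2), (1,4), (2,4), (3,4), (3,5). Each pair (i,j) satisfies i < j and arr[i] > arr[j].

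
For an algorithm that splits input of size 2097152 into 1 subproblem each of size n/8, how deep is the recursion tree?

For divide and conquer with division factor 8:

Problem sizes at each level:
Level 0: 2097152
Level 1: 262144
Level 2: 32768
Level 3: 4096
Level 4: 512
Level 5: 64
Level 6: 8
Level 7: 1

The root is level 0 and the size-1 base case is level 7 (the tree spans levels 0 through 7, i.e. 8 levels counting the root), so the depth is the number of divisions: log_8(2097152) = 7

The recursion tree depth is log_8(2097152) = 7. At each level, the problem size is divided by 8, so it takes 7 divisions to reduce to a base case of size 1. The algorithm makes 1 recursive call at each level.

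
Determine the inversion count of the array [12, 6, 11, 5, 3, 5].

Finding inversions in [12, 6, 11, 5, 3, 5]:

(0, 1): arr[0]=12 > arr[1]=6
(0, 2): arr[0]=12 > arr[2]=11
(0, 3): arr[0]=12 > arr[3]=5
(0, 4): arr[0]=12 > arr[4]=3
(0, 5): arr[0]=12 > arr[5]=5
(1, 3): arr[1]=6 > arr[3]=5
(1, 4): arr[1]=6 > arr[4]=3
(1, 5): arr[1]=6 > arr[5]=5
(2, 3): arr[2]=11 > arr[3]=5
(2, 4): arr[2]=11 > arr[4]=3
(2, 5): arr[2]=11 > arr[5]=5
(3, 4): arr[3]=5 > arr[4]=3

Total inversions: 12

The array has 12 inversion(s): (0,1), (0,2), (0,3), (0,4), (0,5), (1,3), (1,4), (1,5), (2,3), (2,4), (2,5), (3,4). Each pair (i,j) satisfies i < j and arr[i] > arr[j].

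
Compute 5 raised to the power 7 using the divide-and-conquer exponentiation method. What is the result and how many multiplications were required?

Computing 5^7 by squaring (build up from 5^1; each line after the first costs one multiplication):

5^1 = 5
5^2 = (5^1)^2 = 5^2 = 25
5^3 = 5 * 5^2 = 5 * 25 = 125
5^6 = (5^3)^2 = 125^2 = 15625
5^7 = 5 * 5^6 = 5 * 15625 = 78125

Result: 78125
Multiplications needed: 4 (4 lines after 5^1)

5^7 = 78125. Using exponentiation by squaring, this requires 4 multiplications. The key idea: if the exponent is even, square the half-power; if odd, multiply by the base once.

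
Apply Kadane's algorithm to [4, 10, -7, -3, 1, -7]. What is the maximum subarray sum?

Using Kadane's algorithm on [4, 10, -7, -3, 1, -7]:

Scanning through the array:
Position 1 (value 10): max_ending_here = 14, max_so_far = 14
Position 2 (value -7): max_ending_here = 7, max_so_far = 14
Position 3 (value -3): max_ending_here = 4, max_so_far = 14
Position 4 (value 1): max_ending_here = 5, max_so_far = 14
Position 5 (value -7): max_ending_here = -2, max_so_far = 14

Maximum subarray: [4, 10]
Maximum sum: 14

The maximum subarray is [4, 10] with sum 14. This subarray runs from index 0 to index 1.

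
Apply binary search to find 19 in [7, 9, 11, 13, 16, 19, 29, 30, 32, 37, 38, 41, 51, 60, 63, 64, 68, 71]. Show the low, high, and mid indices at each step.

Binary search for 19 in [7, 9, 11, 13, 16, 19, 29, 30, 32, 37, 38, 41, 51, 60, 63, 64, 68, 71]:

lo=0, hi=17, mid=8, arr[mid]=32 -> 32 > 19, search left half
lo=0, hi=7, mid=3, arr[mid]=13 -> 13 < 19, search right half
lo=4, hi=7, mid=5, arr[mid]=19 -> Found target at index 5!

Binary search finds 19 at index 5 after 3 comparisons. The search repeatedly halves the search space by comparing with the middle element.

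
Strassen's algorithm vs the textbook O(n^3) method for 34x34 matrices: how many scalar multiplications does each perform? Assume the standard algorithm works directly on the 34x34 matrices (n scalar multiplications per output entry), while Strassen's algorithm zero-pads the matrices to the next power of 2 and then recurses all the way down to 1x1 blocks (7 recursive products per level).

Matrix multiplication for 34x34 matrices:

Strassen's algorithm requires power-of-2 dimensions. Pad 34x34 to 64x64 (next power of 2).

Standard algorithm: 34^3 = 39304 multiplications
Strassen's algorithm: 7^(log2(64)) = 7^6 = 117649 multiplications
Difference: 39304 - 117649 = -78345 (Strassen uses MORE here due to padding overhead — for small or just-over-power-of-2 n, padding can outweigh the per-level savings)

Standard: 39304 multiplications (34^3). Strassen: 117649 multiplications (7^6, after padding to 64x64). Strassen reduces 8 recursive multiplications to 7 at each level.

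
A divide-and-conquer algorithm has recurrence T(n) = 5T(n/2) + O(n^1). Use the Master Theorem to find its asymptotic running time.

Master Theorem for T(n) = 5T(n/2) + O(n^1):

a = 5, b = 2, c = 1
log_b(a) = log_2(5) = 2.3219

Case 1: c = 1 < log_2(5) = 2.3219
T(n) = O(n^(log_2 5))

For T(n) = 5T(n/2) + O(n^1): log_2(5) = 2.3219. This is Case 1 of the Master Theorem (c < log_b(a), work dominated by leaves), giving O(n^(log_2 5)).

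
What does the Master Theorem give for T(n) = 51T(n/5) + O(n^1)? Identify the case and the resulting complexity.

Master Theorem for T(n) = 51T(n/5) + O(n^1):

a = 51, b = 5, c = 1
log_b(a) = log_5(51) = 2.4430

Case 1: c = 1 < log_5(51) = 2.4430
T(n) = O(n^(log_5 51))

For T(n) = 51T(n/5) + O(n^1): log_5(51) = 2.4430. This is Case 1 of the Master Theorem (c < log_b(a), work dominated by leaves), giving O(n^(log_5 51)).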